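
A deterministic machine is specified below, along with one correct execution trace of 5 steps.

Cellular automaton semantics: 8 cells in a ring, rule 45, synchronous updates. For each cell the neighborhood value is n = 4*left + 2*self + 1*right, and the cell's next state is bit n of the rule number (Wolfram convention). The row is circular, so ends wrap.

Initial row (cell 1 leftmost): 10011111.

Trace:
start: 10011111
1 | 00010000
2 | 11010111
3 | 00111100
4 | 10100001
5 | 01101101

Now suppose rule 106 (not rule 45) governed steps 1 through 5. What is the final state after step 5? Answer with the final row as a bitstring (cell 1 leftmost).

(re-executing steps 1..5 under rule 106; state before step 1: 10011111)
1 | 10110000
2 | 01110001
3 | 11010010
4 | 11100101
5 | 00101011

00101011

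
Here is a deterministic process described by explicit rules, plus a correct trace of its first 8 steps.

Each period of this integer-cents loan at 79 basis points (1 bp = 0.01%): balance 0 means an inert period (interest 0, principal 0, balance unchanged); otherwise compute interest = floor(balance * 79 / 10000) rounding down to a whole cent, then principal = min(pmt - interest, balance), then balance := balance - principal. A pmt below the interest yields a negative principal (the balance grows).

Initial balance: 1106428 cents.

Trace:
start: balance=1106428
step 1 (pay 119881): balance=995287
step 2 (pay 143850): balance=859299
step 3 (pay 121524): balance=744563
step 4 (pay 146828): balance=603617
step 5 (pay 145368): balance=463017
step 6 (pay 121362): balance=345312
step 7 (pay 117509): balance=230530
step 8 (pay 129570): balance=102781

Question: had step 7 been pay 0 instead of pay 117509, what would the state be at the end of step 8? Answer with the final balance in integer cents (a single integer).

(re-executing from step 7 with the substitution; state before step 7: balance=345312)
step 7 (pay 0): balance=348039
step 8 (pay 129570): balance=221218

221218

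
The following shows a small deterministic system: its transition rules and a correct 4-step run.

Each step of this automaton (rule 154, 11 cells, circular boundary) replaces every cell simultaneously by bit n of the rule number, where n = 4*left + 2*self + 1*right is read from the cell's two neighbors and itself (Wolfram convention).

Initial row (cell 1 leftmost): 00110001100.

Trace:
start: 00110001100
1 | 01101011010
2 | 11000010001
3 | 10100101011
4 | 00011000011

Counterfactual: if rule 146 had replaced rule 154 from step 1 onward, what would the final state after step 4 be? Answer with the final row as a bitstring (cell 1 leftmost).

00010001000

(re-executing steps 1..4 under rule 146; state before step 1: 00110001100)
1 | 01001010010
2 | 10110001101
3 | 00001010000
4 | 00010001000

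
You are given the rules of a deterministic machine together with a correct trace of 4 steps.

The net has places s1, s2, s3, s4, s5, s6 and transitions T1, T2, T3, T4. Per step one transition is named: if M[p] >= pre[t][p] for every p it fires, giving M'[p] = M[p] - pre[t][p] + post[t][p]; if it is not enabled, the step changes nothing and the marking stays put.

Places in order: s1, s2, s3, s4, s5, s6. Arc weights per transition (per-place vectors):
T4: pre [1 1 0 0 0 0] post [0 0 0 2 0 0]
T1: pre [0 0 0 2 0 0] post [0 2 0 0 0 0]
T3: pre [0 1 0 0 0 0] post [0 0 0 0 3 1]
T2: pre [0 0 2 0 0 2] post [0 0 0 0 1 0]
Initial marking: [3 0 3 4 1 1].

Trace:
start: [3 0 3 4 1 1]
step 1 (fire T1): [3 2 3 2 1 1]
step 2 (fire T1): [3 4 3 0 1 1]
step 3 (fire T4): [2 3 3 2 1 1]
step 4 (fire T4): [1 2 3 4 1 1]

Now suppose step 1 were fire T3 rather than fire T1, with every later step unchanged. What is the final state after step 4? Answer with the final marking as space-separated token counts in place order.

1 0 3 6 1 1

(re-executing from step 1 with the substitution; state before step 1: [3 0 3 4 1 1])
step 1 (fire T3): [3 0 3 4 1 1]
step 2 (fire T1): [3 2 3 2 1 1]
step 3 (fire T4): [2 1 3 4 1 1]
step 4 (fire T4): [1 0 3 6 1 1]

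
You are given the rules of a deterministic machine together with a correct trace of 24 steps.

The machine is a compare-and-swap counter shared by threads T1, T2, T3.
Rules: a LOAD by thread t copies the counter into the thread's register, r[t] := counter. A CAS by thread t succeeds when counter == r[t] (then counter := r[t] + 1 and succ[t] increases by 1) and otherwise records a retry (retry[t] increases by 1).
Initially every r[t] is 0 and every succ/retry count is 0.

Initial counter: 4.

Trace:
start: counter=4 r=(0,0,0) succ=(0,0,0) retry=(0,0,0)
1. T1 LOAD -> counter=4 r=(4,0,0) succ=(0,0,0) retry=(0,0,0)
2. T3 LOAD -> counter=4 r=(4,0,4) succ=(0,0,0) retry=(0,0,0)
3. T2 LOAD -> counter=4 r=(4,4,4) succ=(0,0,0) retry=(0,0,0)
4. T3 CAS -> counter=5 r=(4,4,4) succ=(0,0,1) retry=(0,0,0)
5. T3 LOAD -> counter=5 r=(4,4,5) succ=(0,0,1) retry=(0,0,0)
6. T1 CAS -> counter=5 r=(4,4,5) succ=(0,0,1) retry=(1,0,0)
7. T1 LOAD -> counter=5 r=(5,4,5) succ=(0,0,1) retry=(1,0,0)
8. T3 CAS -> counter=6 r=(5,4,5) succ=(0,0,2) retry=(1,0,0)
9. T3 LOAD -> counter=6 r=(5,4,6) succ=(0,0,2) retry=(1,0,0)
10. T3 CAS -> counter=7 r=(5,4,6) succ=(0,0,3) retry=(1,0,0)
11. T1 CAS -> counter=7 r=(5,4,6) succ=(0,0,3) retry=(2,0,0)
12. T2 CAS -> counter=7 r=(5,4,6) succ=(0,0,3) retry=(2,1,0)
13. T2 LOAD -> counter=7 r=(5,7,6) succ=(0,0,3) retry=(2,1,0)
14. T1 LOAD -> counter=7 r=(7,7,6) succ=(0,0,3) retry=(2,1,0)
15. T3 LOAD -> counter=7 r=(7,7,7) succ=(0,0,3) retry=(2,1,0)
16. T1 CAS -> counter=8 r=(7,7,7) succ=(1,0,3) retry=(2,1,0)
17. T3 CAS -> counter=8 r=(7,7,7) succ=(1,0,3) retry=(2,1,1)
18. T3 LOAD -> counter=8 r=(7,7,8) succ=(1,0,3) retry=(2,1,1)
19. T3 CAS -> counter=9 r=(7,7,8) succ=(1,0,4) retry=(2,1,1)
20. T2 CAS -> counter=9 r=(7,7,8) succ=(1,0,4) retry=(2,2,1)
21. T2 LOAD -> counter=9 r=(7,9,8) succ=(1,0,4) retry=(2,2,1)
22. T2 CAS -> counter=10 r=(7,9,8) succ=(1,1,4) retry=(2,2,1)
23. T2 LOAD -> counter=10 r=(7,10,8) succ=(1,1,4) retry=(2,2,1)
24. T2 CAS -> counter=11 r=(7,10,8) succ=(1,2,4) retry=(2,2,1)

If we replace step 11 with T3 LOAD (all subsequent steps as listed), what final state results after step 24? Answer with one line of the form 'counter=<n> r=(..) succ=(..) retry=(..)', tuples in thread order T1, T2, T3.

counter=11 r=(7,10,8) succ=(1,2,4) retry=(1,2,1)

(re-executing from step 11 with the substitution; state before step 11: counter=7 r=(5,4,6) succ=(0,0,3) retry=(1,0,0))
11. T3 LOAD -> counter=7 r=(5,4,7) succ=(0,0,3) retry=(1,0,0)
12. T2 CAS -> counter=7 r=(5,4,7) succ=(0,0,3) retry=(1,1,0)
13. T2 LOAD -> counter=7 r=(5,7,7) succ=(0,0,3) retry=(1,1,0)
14. T1 LOAD -> counter=7 r=(7,7,7) succ=(0,0,3) retry=(1,1,0)
15. T3 LOAD -> counter=7 r=(7,7,7) succ=(0,0,3) retry=(1,1,0)
16. T1 CAS -> counter=8 r=(7,7,7) succ=(1,0,3) retry=(1,1,0)
17. T3 CAS -> counter=8 r=(7,7,7) succ=(1,0,3) retry=(1,1,1)
18. T3 LOAD -> counter=8 r=(7,7,8) succ=(1,0,3) retry=(1,1,1)
19. T3 CAS -> counter=9 r=(7,7,8) succ=(1,0,4) retry=(1,1,1)
20. T2 CAS -> counter=9 r=(7,7,8) succ=(1,0,4) retry=(1,2,1)
21. T2 LOAD -> counter=9 r=(7,9,8) succ=(1,0,4) retry=(1,2,1)
22. T2 CAS -> counter=10 r=(7,9,8) succ=(1,1,4) retry=(1,2,1)
23. T2 LOAD -> counter=10 r=(7,10,8) succ=(1,1,4) retry=(1,2,1)
24. T2 CAS -> counter=11 r=(7,10,8) succ=(1,2,4) retry=(1,2,1)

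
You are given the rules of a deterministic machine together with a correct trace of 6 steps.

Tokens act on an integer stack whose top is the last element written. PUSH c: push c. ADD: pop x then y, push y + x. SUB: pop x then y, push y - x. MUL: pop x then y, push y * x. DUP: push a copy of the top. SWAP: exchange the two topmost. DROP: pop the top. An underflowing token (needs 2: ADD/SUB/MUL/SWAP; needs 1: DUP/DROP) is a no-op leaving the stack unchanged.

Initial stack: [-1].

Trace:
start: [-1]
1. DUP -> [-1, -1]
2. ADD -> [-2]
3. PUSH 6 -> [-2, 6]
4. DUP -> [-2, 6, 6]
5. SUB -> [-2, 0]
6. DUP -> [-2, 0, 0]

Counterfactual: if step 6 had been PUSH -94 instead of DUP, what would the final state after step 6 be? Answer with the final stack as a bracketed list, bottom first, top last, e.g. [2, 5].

[-2, 0, -94]

(re-executing from step 6 with the substitution; state before step 6: [-2, 0])
6. PUSH -94 -> [-2, 0, -94]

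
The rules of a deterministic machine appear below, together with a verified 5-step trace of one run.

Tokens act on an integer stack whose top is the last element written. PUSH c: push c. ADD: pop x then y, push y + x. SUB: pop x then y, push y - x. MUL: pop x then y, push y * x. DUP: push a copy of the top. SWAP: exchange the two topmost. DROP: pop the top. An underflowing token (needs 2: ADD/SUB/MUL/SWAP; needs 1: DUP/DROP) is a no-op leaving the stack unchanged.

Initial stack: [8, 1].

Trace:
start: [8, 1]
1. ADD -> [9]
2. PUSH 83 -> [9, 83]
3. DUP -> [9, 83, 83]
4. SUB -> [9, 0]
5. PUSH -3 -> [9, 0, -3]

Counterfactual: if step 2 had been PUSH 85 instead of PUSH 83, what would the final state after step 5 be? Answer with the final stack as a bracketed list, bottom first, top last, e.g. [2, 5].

(re-executing from step 2 with the substitution; state before step 2: [9])
2. PUSH 85 -> [9, 85]
3. DUP -> [9, 85, 85]
4. SUB -> [9, 0]
5. PUSH -3 -> [9, 0, -3]

[9, 0, -3]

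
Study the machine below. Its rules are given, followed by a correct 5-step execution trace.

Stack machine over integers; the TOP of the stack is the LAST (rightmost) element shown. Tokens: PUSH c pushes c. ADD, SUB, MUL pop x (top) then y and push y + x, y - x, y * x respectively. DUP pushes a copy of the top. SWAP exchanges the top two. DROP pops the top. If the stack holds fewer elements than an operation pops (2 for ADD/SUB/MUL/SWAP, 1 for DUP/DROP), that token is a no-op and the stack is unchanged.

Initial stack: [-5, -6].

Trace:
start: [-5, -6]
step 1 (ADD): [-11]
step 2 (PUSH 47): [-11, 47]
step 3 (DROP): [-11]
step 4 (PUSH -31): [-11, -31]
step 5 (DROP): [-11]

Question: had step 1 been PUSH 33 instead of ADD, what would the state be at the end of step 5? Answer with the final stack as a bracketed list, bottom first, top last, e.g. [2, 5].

(re-executing from step 1 with the substitution; state before step 1: [-5, -6])
step 1 (PUSH 33): [-5, -6, 33]
step 2 (PUSH 47): [-5, -6, 33, 47]
step 3 (DROP): [-5, -6, 33]
step 4 (PUSH -31): [-5, -6, 33, -31]
step 5 (DROP): [-5, -6, 33]

[-5, -6, 33]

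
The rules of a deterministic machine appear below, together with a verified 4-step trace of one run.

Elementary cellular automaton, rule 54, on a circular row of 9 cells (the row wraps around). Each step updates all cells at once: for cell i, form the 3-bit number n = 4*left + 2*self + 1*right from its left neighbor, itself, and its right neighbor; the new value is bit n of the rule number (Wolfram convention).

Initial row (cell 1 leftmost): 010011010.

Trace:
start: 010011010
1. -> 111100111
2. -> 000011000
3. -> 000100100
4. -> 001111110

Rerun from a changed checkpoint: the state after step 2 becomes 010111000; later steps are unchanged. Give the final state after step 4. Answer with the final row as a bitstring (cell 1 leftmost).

000101111

state after step 2 := 010111000
3. -> 111000100
4. -> 000101111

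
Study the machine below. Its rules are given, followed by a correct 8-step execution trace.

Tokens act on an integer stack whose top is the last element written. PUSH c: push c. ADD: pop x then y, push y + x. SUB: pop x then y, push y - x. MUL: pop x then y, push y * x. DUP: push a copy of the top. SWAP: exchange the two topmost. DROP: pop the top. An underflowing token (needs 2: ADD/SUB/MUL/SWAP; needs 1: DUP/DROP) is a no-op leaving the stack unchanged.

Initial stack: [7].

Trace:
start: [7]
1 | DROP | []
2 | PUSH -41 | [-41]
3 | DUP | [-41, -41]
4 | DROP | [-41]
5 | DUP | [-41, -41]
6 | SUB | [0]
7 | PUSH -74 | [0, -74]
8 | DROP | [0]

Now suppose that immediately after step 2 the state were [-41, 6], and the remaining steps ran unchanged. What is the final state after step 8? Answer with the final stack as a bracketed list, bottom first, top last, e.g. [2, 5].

[-41, 0]

state after step 2 := [-41, 6]
3 | DUP | [-41, 6, 6]
4 | DROP | [-41, 6]
5 | DUP | [-41, 6, 6]
6 | SUB | [-41, 0]
7 | PUSH -74 | [-41, 0, -74]
8 | DROP | [-41, 0]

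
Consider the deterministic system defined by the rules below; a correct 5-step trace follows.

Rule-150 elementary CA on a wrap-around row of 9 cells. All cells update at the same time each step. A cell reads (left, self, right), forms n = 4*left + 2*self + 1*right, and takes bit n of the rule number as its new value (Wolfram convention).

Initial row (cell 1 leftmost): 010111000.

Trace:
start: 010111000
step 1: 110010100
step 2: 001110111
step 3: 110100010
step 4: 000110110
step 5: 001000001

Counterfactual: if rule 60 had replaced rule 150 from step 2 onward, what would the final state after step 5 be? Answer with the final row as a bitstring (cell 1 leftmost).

(re-executing steps 2..5 under rule 60; state before step 2: 110010100)
step 2: 101011110
step 3: 111110001
step 4: 000001001
step 5: 100001101

100001101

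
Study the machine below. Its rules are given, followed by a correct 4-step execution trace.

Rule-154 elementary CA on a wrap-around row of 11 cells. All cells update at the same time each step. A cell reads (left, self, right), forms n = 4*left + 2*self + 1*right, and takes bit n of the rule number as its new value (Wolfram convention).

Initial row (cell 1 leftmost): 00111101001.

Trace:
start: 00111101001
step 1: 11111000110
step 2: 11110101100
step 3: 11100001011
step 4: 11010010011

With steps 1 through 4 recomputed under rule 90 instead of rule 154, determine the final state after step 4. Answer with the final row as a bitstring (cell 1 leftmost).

(re-executing steps 1..4 under rule 90; state before step 1: 00111101001)
step 1: 11100100110
step 2: 10111011110
step 3: 00101010010
step 4: 01000001101

01000001101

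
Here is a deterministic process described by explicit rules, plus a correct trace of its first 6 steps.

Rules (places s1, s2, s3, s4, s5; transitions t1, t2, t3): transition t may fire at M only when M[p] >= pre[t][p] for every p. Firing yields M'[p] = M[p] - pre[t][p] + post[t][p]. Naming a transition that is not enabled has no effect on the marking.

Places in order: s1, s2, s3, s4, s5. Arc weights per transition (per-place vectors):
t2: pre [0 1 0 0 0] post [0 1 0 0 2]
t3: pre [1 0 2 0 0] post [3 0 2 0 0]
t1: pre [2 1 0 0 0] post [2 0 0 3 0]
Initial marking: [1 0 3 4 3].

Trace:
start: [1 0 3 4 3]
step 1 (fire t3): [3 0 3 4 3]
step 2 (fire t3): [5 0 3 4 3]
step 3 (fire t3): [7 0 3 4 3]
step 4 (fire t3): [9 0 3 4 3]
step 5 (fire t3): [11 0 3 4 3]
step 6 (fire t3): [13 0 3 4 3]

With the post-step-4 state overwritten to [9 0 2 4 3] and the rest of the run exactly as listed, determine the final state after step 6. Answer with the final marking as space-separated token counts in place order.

state after step 4 := [9 0 2 4 3]
step 5 (fire t3): [11 0 2 4 3]
step 6 (fire t3): [13 0 2 4 3]

13 0 2 4 3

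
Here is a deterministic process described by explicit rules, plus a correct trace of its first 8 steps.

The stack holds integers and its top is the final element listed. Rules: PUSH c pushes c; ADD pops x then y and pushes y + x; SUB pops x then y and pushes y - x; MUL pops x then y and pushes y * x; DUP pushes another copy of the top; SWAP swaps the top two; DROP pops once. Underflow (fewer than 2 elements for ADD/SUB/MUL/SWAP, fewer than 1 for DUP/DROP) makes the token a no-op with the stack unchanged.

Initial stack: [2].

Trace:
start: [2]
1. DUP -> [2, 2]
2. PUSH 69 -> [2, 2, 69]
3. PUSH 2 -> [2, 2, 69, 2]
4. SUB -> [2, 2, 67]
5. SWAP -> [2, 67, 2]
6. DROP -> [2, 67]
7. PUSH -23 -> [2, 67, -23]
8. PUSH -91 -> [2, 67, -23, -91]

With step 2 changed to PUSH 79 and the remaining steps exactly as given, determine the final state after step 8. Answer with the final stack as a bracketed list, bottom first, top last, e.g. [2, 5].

[2, 77, -23, -91]

(re-executing from step 2 with the substitution; state before step 2: [2, 2])
2. PUSH 79 -> [2, 2, 79]
3. PUSH 2 -> [2, 2, 79, 2]
4. SUB -> [2, 2, 77]
5. SWAP -> [2, 77, 2]
6. DROP -> [2, 77]
7. PUSH -23 -> [2, 77, -23]
8. PUSH -91 -> [2, 77, -23, -91]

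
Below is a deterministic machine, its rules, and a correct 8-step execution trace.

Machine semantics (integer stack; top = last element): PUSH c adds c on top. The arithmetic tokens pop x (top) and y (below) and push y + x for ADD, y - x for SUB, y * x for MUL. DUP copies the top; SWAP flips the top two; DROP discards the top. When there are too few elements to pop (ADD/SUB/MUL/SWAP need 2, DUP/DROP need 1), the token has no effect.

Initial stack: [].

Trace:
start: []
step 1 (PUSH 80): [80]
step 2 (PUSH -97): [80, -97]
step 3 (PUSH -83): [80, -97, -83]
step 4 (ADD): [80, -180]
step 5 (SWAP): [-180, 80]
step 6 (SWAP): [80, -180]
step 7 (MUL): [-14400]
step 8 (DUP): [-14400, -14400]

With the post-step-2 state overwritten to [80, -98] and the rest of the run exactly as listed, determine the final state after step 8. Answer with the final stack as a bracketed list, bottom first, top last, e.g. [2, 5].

state after step 2 := [80, -98]
step 3 (PUSH -83): [80, -98, -83]
step 4 (ADD): [80, -181]
step 5 (SWAP): [-181, 80]
step 6 (SWAP): [80, -181]
step 7 (MUL): [-14480]
step 8 (DUP): [-14480, -14480]

[-14480, -14480]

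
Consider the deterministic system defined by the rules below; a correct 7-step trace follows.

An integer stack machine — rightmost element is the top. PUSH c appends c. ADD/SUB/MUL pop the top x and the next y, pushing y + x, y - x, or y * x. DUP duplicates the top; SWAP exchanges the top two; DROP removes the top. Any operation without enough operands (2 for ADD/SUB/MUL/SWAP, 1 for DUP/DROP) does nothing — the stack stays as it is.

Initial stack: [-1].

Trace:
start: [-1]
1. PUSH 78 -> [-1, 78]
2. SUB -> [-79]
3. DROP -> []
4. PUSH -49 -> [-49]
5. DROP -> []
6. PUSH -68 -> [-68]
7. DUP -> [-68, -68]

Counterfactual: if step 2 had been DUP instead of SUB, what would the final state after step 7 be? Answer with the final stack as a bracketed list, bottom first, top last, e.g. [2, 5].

(re-executing from step 2 with the substitution; state before step 2: [-1, 78])
2. DUP -> [-1, 78, 78]
3. DROP -> [-1, 78]
4. PUSH -49 -> [-1, 78, -49]
5. DROP -> [-1, 78]
6. PUSH -68 -> [-1, 78, -68]
7. DUP -> [-1, 78, -68, -68]

[-1, 78, -68, -68]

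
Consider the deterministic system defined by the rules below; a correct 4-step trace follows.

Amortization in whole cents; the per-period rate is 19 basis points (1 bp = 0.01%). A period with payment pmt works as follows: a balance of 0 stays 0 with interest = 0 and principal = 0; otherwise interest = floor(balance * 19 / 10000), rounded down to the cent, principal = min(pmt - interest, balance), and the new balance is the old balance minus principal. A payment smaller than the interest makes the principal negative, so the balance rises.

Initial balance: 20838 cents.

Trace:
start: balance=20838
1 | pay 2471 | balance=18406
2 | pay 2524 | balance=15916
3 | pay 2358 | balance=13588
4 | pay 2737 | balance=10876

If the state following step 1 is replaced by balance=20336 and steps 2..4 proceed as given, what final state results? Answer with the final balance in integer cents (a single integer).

12817

state after step 1 := balance=20336
2 | pay 2524 | balance=17850
3 | pay 2358 | balance=15525
4 | pay 2737 | balance=12817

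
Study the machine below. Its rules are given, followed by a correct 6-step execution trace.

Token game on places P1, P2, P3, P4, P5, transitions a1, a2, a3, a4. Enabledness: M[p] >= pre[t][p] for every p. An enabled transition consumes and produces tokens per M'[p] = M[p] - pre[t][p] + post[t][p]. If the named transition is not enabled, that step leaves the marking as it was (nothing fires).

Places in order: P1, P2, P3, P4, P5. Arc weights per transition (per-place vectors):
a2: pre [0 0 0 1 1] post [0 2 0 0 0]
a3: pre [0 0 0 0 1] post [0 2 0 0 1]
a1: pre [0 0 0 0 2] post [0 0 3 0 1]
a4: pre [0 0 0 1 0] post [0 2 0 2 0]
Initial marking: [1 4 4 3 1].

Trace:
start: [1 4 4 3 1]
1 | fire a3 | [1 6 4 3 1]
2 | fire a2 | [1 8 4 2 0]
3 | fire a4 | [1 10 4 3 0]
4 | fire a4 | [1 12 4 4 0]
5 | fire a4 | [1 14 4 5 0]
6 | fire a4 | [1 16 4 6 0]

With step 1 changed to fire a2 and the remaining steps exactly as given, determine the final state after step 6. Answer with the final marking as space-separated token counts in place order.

(re-executing from step 1 with the substitution; state before step 1: [1 4 4 3 1])
1 | fire a2 | [1 6 4 2 0]
2 | fire a2 | [1 6 4 2 0]
3 | fire a4 | [1 8 4 3 0]
4 | fire a4 | [1 10 4 4 0]
5 | fire a4 | [1 12 4 5 0]
6 | fire a4 | [1 14 4 6 0]

1 14 4 6 0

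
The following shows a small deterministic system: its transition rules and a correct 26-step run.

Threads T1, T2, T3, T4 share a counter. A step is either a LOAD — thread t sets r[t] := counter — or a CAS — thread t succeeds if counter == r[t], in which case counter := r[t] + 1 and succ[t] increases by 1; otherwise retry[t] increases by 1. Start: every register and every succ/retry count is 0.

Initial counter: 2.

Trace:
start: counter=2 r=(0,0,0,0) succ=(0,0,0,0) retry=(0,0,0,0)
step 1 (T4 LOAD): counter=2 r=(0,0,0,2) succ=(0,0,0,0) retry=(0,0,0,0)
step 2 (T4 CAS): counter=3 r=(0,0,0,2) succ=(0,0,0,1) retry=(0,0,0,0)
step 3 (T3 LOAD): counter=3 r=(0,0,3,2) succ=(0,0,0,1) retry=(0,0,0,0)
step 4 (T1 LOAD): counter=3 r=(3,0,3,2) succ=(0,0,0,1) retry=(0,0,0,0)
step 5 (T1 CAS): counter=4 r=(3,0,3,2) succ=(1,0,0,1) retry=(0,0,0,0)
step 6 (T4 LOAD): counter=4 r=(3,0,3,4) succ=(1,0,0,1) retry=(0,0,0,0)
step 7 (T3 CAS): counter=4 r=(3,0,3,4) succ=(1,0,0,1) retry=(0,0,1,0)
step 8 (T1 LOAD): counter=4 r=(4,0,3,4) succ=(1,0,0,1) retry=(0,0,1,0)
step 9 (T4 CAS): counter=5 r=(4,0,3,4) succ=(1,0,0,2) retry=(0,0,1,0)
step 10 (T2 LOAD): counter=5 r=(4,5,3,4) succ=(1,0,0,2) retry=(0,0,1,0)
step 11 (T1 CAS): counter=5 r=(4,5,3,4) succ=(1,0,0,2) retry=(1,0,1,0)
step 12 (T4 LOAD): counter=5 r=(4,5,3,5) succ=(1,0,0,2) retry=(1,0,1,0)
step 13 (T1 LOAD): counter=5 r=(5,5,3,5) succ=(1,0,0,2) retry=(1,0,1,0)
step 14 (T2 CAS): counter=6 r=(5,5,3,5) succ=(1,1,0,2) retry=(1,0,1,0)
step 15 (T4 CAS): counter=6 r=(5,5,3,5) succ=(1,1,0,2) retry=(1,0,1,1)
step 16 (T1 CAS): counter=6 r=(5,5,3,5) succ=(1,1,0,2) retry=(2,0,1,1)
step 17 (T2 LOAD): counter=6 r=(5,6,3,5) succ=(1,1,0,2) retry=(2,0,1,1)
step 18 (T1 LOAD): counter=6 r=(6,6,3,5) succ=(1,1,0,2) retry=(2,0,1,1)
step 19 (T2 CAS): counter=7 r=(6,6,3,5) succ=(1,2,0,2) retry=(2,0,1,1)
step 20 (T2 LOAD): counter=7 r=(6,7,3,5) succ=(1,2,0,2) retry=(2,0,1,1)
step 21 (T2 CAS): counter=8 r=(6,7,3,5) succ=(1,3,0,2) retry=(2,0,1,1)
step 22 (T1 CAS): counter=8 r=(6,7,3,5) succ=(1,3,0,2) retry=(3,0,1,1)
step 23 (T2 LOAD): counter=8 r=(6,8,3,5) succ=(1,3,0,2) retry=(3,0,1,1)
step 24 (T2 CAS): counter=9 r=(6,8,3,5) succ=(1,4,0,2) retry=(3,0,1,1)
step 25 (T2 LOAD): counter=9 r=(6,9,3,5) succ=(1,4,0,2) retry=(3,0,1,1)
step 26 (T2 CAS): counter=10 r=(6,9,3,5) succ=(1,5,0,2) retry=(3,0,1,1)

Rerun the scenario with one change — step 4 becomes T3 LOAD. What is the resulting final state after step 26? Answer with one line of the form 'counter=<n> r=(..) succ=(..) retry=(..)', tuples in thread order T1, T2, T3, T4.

counter=10 r=(6,9,3,5) succ=(1,4,1,2) retry=(3,1,0,1)

(re-executing from step 4 with the substitution; state before step 4: counter=3 r=(0,0,3,2) succ=(0,0,0,1) retry=(0,0,0,0))
step 4 (T3 LOAD): counter=3 r=(0,0,3,2) succ=(0,0,0,1) retry=(0,0,0,0)
step 5 (T1 CAS): counter=3 r=(0,0,3,2) succ=(0,0,0,1) retry=(1,0,0,0)
step 6 (T4 LOAD): counter=3 r=(0,0,3,3) succ=(0,0,0,1) retry=(1,0,0,0)
step 7 (T3 CAS): counter=4 r=(0,0,3,3) succ=(0,0,1,1) retry=(1,0,0,0)
step 8 (T1 LOAD): counter=4 r=(4,0,3,3) succ=(0,0,1,1) retry=(1,0,0,0)
step 9 (T4 CAS): counter=4 r=(4,0,3,3) succ=(0,0,1,1) retry=(1,0,0,1)
step 10 (T2 LOAD): counter=4 r=(4,4,3,3) succ=(0,0,1,1) retry=(1,0,0,1)
step 11 (T1 CAS): counter=5 r=(4,4,3,3) succ=(1,0,1,1) retry=(1,0,0,1)
step 12 (T4 LOAD): counter=5 r=(4,4,3,5) succ=(1,0,1,1) retry=(1,0,0,1)
step 13 (T1 LOAD): counter=5 r=(5,4,3,5) succ=(1,0,1,1) retry=(1,0,0,1)
step 14 (T2 CAS): counter=5 r=(5,4,3,5) succ=(1,0,1,1) retry=(1,1,0,1)
step 15 (T4 CAS): counter=6 r=(5,4,3,5) succ=(1,0,1,2) retry=(1,1,0,1)
step 16 (T1 CAS): counter=6 r=(5,4,3,5) succ=(1,0,1,2) retry=(2,1,0,1)
step 17 (T2 LOAD): counter=6 r=(5,6,3,5) succ=(1,0,1,2) retry=(2,1,0,1)
step 18 (T1 LOAD): counter=6 r=(6,6,3,5) succ=(1,0,1,2) retry=(2,1,0,1)
step 19 (T2 CAS): counter=7 r=(6,6,3,5) succ=(1,1,1,2) retry=(2,1,0,1)
step 20 (T2 LOAD): counter=7 r=(6,7,3,5) succ=(1,1,1,2) retry=(2,1,0,1)
step 21 (T2 CAS): counter=8 r=(6,7,3,5) succ=(1,2,1,2) retry=(2,1,0,1)
step 22 (T1 CAS): counter=8 r=(6,7,3,5) succ=(1,2,1,2) retry=(3,1,0,1)
step 23 (T2 LOAD): counter=8 r=(6,8,3,5) succ=(1,2,1,2) retry=(3,1,0,1)
step 24 (T2 CAS): counter=9 r=(6,8,3,5) succ=(1,3,1,2) retry=(3,1,0,1)
step 25 (T2 LOAD): counter=9 r=(6,9,3,5) succ=(1,3,1,2) retry=(3,1,0,1)
step 26 (T2 CAS): counter=10 r=(6,9,3,5) succ=(1,4,1,2) retry=(3,1,0,1)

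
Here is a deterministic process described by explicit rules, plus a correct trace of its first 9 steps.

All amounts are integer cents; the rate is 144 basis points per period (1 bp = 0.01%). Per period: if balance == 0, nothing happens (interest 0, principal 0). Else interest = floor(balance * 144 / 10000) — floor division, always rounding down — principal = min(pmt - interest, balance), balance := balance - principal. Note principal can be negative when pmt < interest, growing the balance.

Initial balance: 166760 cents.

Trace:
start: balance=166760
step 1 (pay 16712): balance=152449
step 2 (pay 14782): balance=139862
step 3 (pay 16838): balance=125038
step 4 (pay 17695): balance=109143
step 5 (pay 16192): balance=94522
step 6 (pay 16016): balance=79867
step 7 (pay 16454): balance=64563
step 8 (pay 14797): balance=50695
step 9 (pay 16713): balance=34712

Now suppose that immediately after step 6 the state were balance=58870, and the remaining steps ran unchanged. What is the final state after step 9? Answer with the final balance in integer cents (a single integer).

state after step 6 := balance=58870
step 7 (pay 16454): balance=43263
step 8 (pay 14797): balance=29088
step 9 (pay 16713): balance=12793

12793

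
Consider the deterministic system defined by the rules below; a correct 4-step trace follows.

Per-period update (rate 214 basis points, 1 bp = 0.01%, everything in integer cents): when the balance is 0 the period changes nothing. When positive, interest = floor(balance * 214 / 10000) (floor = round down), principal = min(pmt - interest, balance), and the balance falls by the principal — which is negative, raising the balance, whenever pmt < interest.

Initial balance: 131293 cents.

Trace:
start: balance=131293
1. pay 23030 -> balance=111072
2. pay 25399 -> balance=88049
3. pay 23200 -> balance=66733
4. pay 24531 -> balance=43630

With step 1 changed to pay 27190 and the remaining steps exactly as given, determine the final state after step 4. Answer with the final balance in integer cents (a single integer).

(re-executing from step 1 with the substitution; state before step 1: balance=131293)
1. pay 27190 -> balance=106912
2. pay 25399 -> balance=83800
3. pay 23200 -> balance=62393
4. pay 24531 -> balance=39197

39197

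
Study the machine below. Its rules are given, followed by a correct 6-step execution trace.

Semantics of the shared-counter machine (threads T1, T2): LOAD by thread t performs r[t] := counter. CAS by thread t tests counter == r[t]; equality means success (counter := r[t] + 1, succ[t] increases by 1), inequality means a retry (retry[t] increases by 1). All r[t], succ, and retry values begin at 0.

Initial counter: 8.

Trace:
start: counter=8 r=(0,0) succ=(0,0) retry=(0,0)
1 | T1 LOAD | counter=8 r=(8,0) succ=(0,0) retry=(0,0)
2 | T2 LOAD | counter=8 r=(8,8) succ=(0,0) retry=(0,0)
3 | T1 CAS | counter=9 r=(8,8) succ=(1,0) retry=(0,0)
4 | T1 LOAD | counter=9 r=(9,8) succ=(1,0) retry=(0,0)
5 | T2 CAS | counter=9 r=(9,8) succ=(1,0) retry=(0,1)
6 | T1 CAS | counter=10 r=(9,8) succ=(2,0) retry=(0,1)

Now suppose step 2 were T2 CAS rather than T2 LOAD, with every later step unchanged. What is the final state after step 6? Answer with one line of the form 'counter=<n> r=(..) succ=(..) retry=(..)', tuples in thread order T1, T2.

counter=10 r=(9,0) succ=(2,0) retry=(0,2)

(re-executing from step 2 with the substitution; state before step 2: counter=8 r=(8,0) succ=(0,0) retry=(0,0))
2 | T2 CAS | counter=8 r=(8,0) succ=(0,0) retry=(0,1)
3 | T1 CAS | counter=9 r=(8,0) succ=(1,0) retry=(0,1)
4 | T1 LOAD | counter=9 r=(9,0) succ=(1,0) retry=(0,1)
5 | T2 CAS | counter=9 r=(9,0) succ=(1,0) retry=(0,2)
6 | T1 CAS | counter=10 r=(9,0) succ=(2,0) retry=(0,2)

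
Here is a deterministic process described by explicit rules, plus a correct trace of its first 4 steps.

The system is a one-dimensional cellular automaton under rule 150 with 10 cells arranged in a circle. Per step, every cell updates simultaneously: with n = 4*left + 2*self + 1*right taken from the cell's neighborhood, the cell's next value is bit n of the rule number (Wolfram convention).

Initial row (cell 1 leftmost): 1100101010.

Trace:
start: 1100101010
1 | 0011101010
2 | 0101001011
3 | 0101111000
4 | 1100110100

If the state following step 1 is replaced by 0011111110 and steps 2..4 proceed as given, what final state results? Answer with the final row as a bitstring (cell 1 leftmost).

state after step 1 := 0011111110
2 | 0101111101
3 | 0100111001
4 | 0111010111

0111010111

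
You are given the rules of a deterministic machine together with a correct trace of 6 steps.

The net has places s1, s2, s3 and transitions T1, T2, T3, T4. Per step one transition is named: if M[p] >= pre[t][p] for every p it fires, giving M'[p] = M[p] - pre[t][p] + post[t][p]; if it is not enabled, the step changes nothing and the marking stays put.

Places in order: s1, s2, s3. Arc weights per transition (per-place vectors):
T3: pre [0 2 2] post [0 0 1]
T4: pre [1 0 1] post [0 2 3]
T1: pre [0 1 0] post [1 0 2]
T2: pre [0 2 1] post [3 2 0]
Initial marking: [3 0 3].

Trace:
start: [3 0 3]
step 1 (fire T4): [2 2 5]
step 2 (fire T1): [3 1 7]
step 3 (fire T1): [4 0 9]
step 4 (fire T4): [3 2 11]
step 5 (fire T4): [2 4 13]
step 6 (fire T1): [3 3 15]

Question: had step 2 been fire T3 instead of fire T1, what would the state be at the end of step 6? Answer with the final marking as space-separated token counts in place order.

(re-executing from step 2 with the substitution; state before step 2: [2 2 5])
step 2 (fire T3): [2 0 4]
step 3 (fire T1): [2 0 4]
step 4 (fire T4): [1 2 6]
step 5 (fire T4): [0 4 8]
step 6 (fire T1): [1 3 10]

1 3 10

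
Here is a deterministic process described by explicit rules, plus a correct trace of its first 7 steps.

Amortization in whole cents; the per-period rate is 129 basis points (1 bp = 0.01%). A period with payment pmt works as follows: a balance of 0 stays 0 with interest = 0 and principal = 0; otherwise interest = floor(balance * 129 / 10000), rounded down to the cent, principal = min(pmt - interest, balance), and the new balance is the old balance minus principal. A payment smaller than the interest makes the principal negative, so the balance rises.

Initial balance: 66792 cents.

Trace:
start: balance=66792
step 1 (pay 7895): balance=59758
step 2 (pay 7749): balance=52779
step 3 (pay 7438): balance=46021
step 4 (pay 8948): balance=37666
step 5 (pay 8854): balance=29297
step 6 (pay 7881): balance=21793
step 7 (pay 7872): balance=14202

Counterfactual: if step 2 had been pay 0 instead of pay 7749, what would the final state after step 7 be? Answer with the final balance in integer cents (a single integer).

22464

(re-executing from step 2 with the substitution; state before step 2: balance=59758)
step 2 (pay 0): balance=60528
step 3 (pay 7438): balance=53870
step 4 (pay 8948): balance=45616
step 5 (pay 8854): balance=37350
step 6 (pay 7881): balance=29950
step 7 (pay 7872): balance=22464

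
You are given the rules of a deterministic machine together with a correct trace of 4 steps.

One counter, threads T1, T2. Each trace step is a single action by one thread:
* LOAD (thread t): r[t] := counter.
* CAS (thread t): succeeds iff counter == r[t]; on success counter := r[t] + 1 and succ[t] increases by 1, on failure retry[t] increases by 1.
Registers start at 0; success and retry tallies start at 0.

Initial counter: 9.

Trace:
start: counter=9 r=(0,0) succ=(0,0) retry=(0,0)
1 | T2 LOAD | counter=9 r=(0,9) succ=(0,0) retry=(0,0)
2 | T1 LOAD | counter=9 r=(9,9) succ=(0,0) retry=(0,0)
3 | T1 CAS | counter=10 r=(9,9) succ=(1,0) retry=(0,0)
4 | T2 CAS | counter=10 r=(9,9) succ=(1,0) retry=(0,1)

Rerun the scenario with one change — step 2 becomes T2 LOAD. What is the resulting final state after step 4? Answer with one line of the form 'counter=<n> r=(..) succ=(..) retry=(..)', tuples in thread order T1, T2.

counter=10 r=(0,9) succ=(0,1) retry=(1,0)

(re-executing from step 2 with the substitution; state before step 2: counter=9 r=(0,9) succ=(0,0) retry=(0,0))
2 | T2 LOAD | counter=9 r=(0,9) succ=(0,0) retry=(0,0)
3 | T1 CAS | counter=9 r=(0,9) succ=(0,0) retry=(1,0)
4 | T2 CAS | counter=10 r=(0,9) succ=(0,1) retry=(1,0)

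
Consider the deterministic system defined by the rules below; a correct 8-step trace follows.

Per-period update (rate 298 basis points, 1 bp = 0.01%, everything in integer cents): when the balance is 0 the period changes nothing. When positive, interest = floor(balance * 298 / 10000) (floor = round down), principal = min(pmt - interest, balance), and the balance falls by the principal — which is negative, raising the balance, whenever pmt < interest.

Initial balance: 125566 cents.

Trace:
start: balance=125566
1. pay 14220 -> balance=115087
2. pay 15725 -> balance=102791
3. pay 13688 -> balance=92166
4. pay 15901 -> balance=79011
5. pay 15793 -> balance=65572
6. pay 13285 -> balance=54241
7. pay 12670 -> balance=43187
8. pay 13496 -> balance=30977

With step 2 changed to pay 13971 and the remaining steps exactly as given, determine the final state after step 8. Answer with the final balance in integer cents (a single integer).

33069

(re-executing from step 2 with the substitution; state before step 2: balance=115087)
2. pay 13971 -> balance=104545
3. pay 13688 -> balance=93972
4. pay 15901 -> balance=80871
5. pay 15793 -> balance=67487
6. pay 13285 -> balance=56213
7. pay 12670 -> balance=45218
8. pay 13496 -> balance=33069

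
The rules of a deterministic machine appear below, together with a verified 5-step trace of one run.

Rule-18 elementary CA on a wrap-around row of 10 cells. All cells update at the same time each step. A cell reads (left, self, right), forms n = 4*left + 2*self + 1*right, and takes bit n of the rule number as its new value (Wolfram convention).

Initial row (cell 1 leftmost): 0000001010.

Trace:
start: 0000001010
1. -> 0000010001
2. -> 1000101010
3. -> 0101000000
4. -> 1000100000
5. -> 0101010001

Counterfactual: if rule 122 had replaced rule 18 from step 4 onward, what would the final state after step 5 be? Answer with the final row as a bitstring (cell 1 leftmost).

0101010001

(re-executing steps 4..5 under rule 122; state before step 4: 0101000000)
4. -> 1010100000
5. -> 0101010001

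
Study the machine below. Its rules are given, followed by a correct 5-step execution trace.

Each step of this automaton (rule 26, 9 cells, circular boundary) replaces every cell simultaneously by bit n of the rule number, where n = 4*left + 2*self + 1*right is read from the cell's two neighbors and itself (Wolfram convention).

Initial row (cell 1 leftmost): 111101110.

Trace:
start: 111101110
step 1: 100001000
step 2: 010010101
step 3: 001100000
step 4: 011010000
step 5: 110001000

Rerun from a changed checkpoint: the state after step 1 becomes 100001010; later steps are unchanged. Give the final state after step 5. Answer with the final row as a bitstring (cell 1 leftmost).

110101000

state after step 1 := 100001010
step 2: 010010000
step 3: 101101000
step 4: 001000101
step 5: 110101000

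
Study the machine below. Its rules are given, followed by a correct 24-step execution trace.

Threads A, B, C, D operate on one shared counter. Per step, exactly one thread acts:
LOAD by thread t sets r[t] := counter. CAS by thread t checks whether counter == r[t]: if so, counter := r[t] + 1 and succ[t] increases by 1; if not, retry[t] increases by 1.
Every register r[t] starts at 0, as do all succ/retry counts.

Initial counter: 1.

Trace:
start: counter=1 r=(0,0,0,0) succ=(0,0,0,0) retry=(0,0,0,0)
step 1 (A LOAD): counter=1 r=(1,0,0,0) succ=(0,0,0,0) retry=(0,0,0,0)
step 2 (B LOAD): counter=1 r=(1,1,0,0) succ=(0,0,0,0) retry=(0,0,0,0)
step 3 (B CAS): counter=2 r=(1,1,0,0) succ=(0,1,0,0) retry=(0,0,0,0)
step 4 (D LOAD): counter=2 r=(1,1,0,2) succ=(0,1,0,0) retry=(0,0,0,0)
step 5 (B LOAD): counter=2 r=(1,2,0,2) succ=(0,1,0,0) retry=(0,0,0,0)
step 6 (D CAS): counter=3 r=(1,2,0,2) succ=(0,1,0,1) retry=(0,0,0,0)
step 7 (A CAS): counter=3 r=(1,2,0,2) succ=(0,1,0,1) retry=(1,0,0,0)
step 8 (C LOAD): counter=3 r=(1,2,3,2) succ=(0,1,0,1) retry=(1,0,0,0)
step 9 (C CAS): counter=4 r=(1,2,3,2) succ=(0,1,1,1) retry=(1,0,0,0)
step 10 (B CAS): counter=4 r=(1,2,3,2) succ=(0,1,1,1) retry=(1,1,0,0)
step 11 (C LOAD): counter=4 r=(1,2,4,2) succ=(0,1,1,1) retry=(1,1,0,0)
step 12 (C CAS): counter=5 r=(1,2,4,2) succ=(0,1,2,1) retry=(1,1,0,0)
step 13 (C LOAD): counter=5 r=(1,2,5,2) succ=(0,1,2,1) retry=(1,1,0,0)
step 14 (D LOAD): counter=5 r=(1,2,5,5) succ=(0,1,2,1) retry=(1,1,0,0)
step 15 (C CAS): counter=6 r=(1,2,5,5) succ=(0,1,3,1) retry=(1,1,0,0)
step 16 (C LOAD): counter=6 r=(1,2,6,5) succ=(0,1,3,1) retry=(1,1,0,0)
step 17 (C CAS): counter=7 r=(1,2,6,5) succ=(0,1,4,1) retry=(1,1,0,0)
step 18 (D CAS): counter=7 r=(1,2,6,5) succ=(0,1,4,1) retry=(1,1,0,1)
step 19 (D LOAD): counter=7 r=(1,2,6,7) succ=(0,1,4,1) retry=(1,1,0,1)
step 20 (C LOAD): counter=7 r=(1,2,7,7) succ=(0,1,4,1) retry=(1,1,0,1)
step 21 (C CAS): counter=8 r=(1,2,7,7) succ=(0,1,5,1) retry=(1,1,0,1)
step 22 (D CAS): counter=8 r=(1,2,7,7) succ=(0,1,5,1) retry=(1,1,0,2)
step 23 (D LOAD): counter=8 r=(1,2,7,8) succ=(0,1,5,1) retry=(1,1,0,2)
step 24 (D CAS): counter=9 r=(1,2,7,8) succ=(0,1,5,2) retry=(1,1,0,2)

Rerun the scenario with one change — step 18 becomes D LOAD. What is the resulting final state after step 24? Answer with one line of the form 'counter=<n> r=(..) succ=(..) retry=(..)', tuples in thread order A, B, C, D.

(re-executing from step 18 with the substitution; state before step 18: counter=7 r=(1,2,6,5) succ=(0,1,4,1) retry=(1,1,0,0))
step 18 (D LOAD): counter=7 r=(1,2,6,7) succ=(0,1,4,1) retry=(1,1,0,0)
step 19 (D LOAD): counter=7 r=(1,2,6,7) succ=(0,1,4,1) retry=(1,1,0,0)
step 20 (C LOAD): counter=7 r=(1,2,7,7) succ=(0,1,4,1) retry=(1,1,0,0)
step 21 (C CAS): counter=8 r=(1,2,7,7) succ=(0,1,5,1) retry=(1,1,0,0)
step 22 (D CAS): counter=8 r=(1,2,7,7) succ=(0,1,5,1) retry=(1,1,0,1)
step 23 (D LOAD): counter=8 r=(1,2,7,8) succ=(0,1,5,1) retry=(1,1,0,1)
step 24 (D CAS): counter=9 r=(1,2,7,8) succ=(0,1,5,2) retry=(1,1,0,1)

counter=9 r=(1,2,7,8) succ=(0,1,5,2) retry=(1,1,0,1)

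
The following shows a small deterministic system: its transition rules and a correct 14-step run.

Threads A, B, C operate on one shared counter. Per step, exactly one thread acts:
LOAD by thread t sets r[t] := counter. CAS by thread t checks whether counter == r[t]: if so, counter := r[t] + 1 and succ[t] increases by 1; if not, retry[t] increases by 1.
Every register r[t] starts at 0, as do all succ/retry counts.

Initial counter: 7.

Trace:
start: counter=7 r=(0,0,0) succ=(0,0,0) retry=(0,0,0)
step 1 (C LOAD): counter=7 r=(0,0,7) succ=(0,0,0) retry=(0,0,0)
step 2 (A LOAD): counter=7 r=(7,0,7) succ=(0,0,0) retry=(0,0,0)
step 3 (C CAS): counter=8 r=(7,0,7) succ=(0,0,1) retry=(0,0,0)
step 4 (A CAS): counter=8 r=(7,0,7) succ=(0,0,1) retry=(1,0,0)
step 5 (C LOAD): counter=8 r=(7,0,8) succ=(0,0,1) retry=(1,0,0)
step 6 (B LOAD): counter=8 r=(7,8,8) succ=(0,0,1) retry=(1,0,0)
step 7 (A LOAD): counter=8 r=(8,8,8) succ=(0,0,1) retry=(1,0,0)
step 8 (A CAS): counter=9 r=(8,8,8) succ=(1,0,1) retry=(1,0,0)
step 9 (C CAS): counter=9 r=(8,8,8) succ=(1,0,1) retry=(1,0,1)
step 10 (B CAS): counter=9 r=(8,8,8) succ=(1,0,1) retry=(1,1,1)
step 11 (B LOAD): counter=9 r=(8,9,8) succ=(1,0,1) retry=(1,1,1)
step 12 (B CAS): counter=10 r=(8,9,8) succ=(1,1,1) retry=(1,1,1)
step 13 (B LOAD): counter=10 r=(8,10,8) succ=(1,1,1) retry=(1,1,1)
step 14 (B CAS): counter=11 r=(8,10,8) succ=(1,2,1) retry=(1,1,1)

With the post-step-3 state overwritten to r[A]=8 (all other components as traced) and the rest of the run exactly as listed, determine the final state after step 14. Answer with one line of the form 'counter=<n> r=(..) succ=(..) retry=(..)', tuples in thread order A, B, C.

counter=12 r=(9,11,9) succ=(2,2,1) retry=(0,1,1)

state after step 3 := counter=8 r=(8,0,7) succ=(0,0,1) retry=(0,0,0)
step 4 (A CAS): counter=9 r=(8,0,7) succ=(1,0,1) retry=(0,0,0)
step 5 (C LOAD): counter=9 r=(8,0,9) succ=(1,0,1) retry=(0,0,0)
step 6 (B LOAD): counter=9 r=(8,9,9) succ=(1,0,1) retry=(0,0,0)
step 7 (A LOAD): counter=9 r=(9,9,9) succ=(1,0,1) retry=(0,0,0)
step 8 (A CAS): counter=10 r=(9,9,9) succ=(2,0,1) retry=(0,0,0)
step 9 (C CAS): counter=10 r=(9,9,9) succ=(2,0,1) retry=(0,0,1)
step 10 (B CAS): counter=10 r=(9,9,9) succ=(2,0,1) retry=(0,1,1)
step 11 (B LOAD): counter=10 r=(9,10,9) succ=(2,0,1) retry=(0,1,1)
step 12 (B CAS): counter=11 r=(9,10,9) succ=(2,1,1) retry=(0,1,1)
step 13 (B LOAD): counter=11 r=(9,11,9) succ=(2,1,1) retry=(0,1,1)
step 14 (B CAS): counter=12 r=(9,11,9) succ=(2,2,1) retry=(0,1,1)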